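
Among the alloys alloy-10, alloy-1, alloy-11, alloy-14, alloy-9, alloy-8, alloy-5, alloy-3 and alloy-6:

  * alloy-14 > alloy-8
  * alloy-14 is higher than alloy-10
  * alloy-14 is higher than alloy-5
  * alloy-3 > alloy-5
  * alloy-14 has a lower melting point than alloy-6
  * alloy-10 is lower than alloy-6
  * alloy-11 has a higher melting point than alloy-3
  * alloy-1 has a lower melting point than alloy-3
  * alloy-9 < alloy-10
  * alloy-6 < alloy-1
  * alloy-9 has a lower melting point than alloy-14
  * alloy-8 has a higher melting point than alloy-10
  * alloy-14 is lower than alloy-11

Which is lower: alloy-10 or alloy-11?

alloy-10 < alloy-8 and alloy-8 < alloy-14 give alloy-10 < alloy-14.
With alloy-14 < alloy-6: alloy-10 < alloy-8 < alloy-14 < alloy-6.
With alloy-6 < alloy-1: alloy-10 < alloy-8 < alloy-14 < alloy-6 < alloy-1.
Then alloy-1 < alloy-3 extends the chain to alloy-3.
With alloy-3 < alloy-11: alloy-10 < alloy-8 < alloy-14 < alloy-6 < alloy-1 < alloy-3 < alloy-11.
So alloy-10 < alloy-11; alloy-10 is the lower of the two.

alloy-10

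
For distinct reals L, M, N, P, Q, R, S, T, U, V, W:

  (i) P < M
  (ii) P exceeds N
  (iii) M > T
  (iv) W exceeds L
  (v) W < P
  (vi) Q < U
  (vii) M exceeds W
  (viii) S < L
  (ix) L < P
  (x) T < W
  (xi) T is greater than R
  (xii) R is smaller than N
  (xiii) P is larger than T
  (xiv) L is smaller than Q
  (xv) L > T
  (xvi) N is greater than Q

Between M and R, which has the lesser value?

R < T and T < L give R < L.
With L < Q: R < T < L < Q.
With Q < N: R < T < L < Q < N.
Then N < P extends the chain to P.
With P < M: R < T < L < Q < N < P < M.
So R < M; R is the smaller of the two.

R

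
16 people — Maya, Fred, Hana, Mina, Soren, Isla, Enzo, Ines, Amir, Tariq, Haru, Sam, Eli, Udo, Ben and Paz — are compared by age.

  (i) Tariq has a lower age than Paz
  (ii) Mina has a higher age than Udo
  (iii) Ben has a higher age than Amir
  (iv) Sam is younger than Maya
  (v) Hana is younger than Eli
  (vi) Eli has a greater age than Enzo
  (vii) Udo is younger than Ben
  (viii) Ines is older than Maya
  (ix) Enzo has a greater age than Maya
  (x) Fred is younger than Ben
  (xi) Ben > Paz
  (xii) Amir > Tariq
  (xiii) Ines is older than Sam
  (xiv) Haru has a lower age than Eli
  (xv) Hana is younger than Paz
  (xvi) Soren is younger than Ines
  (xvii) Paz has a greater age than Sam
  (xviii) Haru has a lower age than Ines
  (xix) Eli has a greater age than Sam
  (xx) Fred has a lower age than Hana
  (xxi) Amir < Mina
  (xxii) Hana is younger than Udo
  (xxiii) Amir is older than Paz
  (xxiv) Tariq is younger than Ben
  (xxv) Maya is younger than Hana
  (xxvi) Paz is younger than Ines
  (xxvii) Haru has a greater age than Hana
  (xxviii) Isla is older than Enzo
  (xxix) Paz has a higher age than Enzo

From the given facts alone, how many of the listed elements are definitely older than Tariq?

The elements the relations force above Tariq are Paz, Ines, Amir, Mina, Ben — no chain reaches any other.
That is 5.

5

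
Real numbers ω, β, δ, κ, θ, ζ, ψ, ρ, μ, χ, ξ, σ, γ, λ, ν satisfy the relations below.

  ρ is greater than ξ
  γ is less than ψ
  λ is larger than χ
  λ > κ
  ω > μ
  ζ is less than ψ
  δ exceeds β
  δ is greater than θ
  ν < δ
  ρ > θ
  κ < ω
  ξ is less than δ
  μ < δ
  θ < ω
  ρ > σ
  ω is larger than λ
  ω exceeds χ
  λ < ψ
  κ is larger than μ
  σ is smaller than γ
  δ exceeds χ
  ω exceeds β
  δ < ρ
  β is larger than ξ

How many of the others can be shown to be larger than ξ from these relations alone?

4

From ξ the given relations immediately reach β, δ, ρ.
From those, ω — 4 in total.
No other element is forced above ξ by the given relations, so the count is 4.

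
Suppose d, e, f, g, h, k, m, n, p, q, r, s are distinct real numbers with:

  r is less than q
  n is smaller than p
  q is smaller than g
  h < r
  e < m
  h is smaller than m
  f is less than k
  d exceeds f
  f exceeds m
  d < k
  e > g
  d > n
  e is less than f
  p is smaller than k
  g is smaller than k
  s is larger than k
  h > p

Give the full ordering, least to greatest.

The consecutive links are each given: n < p; p < h; h < r; r < q; q < g; g < e; e < m; m < f; f < d; d < k; k < s.

n < p < h < r < q < g < e < m < f < d < k < s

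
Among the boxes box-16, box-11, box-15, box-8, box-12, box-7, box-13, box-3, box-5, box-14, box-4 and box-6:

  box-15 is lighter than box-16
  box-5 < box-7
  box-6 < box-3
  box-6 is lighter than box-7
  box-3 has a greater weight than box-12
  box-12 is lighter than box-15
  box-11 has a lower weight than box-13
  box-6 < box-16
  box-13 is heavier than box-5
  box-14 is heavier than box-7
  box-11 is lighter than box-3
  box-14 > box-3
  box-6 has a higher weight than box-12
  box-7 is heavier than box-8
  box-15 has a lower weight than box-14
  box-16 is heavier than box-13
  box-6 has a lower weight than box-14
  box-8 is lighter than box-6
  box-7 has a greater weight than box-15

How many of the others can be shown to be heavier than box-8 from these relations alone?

The elements the relations force above box-8 are box-6, box-7, box-3, box-16, box-14 — no chain reaches any other.
That is 5.

5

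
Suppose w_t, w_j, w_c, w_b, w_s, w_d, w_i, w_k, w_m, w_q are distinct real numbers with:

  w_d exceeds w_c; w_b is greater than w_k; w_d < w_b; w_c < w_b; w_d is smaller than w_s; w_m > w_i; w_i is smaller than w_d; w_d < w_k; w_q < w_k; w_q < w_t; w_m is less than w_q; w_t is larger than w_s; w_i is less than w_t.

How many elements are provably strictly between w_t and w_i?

Chaining upward from w_i reaches: w_d, w_m, w_s, w_q, w_k, w_b.
Chaining downward from w_t reaches: w_c, w_d, w_m, w_s, w_q.
Strictly between w_i and w_t are those in both lists: w_d, w_m, w_s, w_q — 4 elements.

4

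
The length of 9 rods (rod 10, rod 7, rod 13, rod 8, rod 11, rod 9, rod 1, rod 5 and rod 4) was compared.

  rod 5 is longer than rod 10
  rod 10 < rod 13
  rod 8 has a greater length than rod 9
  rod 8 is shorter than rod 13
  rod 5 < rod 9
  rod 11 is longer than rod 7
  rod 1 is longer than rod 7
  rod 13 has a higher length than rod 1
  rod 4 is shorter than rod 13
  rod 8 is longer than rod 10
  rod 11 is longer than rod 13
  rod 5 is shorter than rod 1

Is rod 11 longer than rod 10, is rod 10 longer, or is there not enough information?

The relevant relations are rod 10 < rod 5; rod 5 < rod 9; rod 9 < rod 8; rod 8 < rod 13; rod 13 < rod 11.
Together: rod 10 < rod 5 < rod 9 < rod 8 < rod 13 < rod 11.
So rod 11 is longer.

rod 11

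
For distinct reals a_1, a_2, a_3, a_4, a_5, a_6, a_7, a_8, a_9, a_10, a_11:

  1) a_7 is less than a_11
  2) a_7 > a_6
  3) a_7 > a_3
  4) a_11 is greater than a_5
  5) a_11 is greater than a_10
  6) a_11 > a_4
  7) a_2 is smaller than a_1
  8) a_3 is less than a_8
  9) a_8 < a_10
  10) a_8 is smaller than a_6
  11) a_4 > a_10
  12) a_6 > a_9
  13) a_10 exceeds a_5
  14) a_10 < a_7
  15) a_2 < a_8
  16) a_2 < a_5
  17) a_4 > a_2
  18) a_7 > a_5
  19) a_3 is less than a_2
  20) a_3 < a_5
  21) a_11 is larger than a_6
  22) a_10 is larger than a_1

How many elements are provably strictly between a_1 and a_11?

The relations place a_1 below a_11. An element lies strictly between them when it is forced above a_1 and also forced below a_11.
Above a_1: {a_10, a_7, a_4}. Below a_11: {a_3, a_9, a_2, a_5, a_8, a_6, a_10, a_7, a_4}.
Intersection: {a_10, a_7, a_4} — 3.

3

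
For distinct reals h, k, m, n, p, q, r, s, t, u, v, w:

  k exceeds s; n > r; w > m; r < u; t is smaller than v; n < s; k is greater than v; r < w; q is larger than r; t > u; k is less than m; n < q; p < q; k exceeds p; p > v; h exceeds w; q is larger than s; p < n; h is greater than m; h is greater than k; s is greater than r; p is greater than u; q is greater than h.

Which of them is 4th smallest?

Chaining the given pairs: r < u < t < v < p < n < s < k < m < w < h < q.
The 4th smallest is v.

v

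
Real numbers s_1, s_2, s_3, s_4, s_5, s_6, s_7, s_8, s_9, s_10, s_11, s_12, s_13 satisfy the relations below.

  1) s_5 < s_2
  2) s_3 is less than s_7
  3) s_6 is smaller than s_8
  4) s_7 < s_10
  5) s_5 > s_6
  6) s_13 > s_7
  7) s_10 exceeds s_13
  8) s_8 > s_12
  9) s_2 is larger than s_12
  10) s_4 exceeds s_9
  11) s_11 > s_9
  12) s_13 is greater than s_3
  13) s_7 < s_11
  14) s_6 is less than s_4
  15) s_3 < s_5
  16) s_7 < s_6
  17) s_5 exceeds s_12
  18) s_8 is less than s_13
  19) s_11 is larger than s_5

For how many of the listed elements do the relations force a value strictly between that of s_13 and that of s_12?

1

Chaining upward from s_12 reaches: s_8, s_5, s_2, s_11, s_10.
Chaining downward from s_13 reaches: s_3, s_7, s_6, s_8.
Strictly between s_12 and s_13 are those in both lists: s_8 — 1 element.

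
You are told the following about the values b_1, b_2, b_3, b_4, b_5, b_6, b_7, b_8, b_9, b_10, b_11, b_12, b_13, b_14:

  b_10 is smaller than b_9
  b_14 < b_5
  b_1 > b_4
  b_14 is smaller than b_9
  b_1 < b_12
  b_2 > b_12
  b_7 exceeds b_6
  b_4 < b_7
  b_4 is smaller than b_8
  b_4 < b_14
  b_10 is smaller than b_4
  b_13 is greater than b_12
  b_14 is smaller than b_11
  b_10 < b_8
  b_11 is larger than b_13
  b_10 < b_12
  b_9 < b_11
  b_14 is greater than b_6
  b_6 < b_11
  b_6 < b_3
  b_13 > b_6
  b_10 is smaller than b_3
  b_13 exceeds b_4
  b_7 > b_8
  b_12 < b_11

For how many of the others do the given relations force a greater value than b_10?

12

Directly above b_10: b_4, b_8, b_12, b_9, b_3.
One step further: b_1, b_7, b_2, b_13, b_14, b_11 (11 so far).
One step further: b_5 (12 so far).
Nothing else is reachable above b_10; 12 in all.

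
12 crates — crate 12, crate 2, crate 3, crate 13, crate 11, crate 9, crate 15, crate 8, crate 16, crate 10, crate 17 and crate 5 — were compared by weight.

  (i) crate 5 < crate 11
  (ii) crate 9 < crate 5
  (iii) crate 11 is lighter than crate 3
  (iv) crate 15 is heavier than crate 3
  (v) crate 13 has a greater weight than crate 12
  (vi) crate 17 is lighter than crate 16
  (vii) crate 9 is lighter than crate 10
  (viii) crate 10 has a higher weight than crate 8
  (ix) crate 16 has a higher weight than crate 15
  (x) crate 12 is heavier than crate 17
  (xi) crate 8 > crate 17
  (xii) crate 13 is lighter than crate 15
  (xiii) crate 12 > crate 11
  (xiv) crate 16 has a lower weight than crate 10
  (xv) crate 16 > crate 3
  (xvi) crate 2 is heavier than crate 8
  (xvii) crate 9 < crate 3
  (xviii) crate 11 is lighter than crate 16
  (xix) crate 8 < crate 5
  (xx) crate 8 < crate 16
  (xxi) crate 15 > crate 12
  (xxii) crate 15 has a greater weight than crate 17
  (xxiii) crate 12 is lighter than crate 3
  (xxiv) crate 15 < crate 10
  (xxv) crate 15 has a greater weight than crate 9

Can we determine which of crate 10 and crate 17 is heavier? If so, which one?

Chaining the given relations: crate 17 < crate 8 < crate 5 < crate 11 < crate 12 < crate 3 < crate 15 < crate 16 < crate 10.
So crate 10 is heavier.

crate 10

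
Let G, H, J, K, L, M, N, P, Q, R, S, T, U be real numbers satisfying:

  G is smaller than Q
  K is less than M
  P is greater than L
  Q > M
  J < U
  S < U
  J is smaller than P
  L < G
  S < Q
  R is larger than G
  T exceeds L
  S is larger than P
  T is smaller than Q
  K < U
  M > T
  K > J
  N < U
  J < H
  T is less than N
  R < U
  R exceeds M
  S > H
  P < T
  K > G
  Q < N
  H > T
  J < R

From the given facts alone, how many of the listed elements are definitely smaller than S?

From S the given relations immediately reach P, H.
From those, L, J, T — 5 in total.
No other element is forced below S by the given relations, so the count is 5.

5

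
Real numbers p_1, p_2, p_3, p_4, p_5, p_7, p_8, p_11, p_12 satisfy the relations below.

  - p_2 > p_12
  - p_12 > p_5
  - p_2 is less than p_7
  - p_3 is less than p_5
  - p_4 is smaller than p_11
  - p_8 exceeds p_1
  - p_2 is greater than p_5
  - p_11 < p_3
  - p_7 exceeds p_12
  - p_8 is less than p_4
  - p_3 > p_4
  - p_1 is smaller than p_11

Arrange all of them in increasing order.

Nothing is placed below p_1, so it is least; from there p_1 < p_8; p_8 < p_4; p_4 < p_11; p_11 < p_3; p_3 < p_5; p_5 < p_12; p_12 < p_2; p_2 < p_7, each given directly.

p_1 < p_8 < p_4 < p_11 < p_3 < p_5 < p_12 < p_2 < p_7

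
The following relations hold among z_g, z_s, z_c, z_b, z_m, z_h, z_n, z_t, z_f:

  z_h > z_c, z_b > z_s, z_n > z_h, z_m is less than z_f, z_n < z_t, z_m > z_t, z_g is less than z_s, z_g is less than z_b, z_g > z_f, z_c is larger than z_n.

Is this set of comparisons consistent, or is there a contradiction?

We have z_n < z_c stated directly, yet also z_c < z_h < z_n by chaining the others — so z_c < z_n. Contradiction.

inconsistent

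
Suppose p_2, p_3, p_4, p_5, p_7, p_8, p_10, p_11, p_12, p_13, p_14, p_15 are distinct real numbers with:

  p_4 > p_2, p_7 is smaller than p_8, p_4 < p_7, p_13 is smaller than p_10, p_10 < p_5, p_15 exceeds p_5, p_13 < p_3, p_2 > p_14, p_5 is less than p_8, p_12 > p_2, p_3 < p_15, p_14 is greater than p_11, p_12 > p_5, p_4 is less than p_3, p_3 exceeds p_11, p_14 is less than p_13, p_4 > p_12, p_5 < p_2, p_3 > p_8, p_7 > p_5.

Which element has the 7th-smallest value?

p_12

Chaining the given pairs: p_11 < p_14 < p_13 < p_10 < p_5 < p_2 < p_12 < p_4 < p_7 < p_8 < p_3 < p_15.
Counting 7 from the smallest end gives p_12.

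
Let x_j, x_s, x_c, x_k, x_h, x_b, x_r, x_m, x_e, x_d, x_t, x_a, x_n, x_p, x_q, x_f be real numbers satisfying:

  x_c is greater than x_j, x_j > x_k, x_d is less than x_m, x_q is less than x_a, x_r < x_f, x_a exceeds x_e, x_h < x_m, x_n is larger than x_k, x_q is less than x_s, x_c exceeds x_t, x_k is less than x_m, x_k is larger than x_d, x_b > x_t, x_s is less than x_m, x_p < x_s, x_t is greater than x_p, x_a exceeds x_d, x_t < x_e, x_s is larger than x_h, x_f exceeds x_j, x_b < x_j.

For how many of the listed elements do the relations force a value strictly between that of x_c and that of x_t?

2

The relations place x_t below x_c. An element lies strictly between them when it is forced above x_t and also forced below x_c.
Above x_t: {x_b, x_e, x_j, x_a, x_f}. Below x_c: {x_d, x_p, x_b, x_k, x_j}.
Intersection: {x_b, x_j} — 2.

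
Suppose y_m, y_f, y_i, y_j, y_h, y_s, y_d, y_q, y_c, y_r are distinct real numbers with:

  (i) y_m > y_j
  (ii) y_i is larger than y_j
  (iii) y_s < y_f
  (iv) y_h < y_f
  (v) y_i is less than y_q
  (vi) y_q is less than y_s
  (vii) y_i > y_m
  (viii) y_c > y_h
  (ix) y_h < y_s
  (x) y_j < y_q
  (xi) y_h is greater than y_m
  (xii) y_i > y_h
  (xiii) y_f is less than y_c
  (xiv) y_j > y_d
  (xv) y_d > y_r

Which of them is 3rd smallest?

y_j

Piecing the relations together gives one ordering: y_r < y_d < y_j < y_m < y_h < y_i < y_q < y_s < y_f < y_c.
Counting 3 from the smallest end gives y_j.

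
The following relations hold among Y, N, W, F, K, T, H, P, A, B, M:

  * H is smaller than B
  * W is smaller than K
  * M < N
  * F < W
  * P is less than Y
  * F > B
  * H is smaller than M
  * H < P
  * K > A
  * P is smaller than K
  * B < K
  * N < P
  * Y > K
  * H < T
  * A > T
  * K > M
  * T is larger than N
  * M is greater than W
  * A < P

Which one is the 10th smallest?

K

Chaining the given pairs: H < B < F < W < M < N < T < A < P < K < Y.
The 10th smallest is K.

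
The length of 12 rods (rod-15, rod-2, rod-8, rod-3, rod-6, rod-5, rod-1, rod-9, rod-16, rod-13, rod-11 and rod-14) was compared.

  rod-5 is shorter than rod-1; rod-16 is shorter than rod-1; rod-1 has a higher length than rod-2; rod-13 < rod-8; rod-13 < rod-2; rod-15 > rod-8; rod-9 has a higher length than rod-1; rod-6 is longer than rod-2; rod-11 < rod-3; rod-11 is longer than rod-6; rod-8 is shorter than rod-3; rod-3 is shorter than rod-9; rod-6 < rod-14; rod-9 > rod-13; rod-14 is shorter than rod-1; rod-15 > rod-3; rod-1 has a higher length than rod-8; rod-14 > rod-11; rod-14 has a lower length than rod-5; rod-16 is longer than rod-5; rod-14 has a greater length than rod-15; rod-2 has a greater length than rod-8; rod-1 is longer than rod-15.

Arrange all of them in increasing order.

The consecutive links are each given: rod-13 < rod-8; rod-8 < rod-2; rod-2 < rod-6; rod-6 < rod-11; rod-11 < rod-3; rod-3 < rod-15; rod-15 < rod-14; rod-14 < rod-5; rod-5 < rod-16; rod-16 < rod-1; rod-1 < rod-9.

rod-13 < rod-8 < rod-2 < rod-6 < rod-11 < rod-3 < rod-15 < rod-14 < rod-5 < rod-16 < rod-1 < rod-9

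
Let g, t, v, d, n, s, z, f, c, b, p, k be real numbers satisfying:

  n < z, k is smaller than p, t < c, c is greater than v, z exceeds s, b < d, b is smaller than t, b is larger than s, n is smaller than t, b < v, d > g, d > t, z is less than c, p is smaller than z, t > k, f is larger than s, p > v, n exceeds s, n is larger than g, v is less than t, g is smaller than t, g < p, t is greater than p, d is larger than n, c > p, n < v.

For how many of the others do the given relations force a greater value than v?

5

The elements the relations force above v are p, z, t, c, d — no chain reaches any other.
That is 5.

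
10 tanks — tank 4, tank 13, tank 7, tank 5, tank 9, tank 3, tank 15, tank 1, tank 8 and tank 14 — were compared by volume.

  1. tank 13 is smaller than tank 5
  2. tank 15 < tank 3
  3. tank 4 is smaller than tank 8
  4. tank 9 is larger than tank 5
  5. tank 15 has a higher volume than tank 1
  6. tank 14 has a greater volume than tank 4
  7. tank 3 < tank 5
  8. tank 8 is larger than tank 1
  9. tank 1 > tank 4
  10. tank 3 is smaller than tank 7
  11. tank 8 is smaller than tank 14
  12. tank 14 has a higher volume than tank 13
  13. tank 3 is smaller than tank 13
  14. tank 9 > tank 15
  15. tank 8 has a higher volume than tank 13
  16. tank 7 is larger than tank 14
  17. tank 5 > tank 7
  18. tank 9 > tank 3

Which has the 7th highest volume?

Piecing the relations together gives one ordering: tank 4 < tank 1 < tank 15 < tank 3 < tank 13 < tank 8 < tank 14 < tank 7 < tank 5 < tank 9.
Counting 7 from the largest end gives tank 3.

tank 3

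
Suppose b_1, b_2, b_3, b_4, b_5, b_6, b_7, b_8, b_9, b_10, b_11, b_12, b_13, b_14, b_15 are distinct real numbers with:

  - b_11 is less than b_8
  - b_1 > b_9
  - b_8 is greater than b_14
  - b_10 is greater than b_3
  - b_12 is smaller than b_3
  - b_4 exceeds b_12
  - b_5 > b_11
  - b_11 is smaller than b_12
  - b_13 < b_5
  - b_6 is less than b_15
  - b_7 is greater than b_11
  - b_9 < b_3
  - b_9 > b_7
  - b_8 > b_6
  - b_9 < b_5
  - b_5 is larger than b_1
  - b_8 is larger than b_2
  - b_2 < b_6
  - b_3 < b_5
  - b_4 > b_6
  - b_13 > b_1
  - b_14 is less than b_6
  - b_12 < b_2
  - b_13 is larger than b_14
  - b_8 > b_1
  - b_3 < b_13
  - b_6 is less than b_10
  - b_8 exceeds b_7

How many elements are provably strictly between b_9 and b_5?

3

The relations place b_9 below b_5. An element lies strictly between them when it is forced above b_9 and also forced below b_5.
Above b_9: {b_3, b_1, b_10, b_8, b_13}. Below b_5: {b_11, b_7, b_12, b_14, b_3, b_1, b_13}.
Intersection: {b_3, b_1, b_13} — 3.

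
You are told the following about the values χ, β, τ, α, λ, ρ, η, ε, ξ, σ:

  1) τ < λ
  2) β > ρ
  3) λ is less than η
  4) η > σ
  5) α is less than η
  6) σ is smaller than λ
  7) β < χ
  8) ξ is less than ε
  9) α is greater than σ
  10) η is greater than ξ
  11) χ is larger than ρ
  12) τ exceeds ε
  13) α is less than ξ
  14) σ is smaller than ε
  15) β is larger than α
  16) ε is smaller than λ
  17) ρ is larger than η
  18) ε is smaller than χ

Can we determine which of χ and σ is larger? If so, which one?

σ < α and α < ξ give σ < ξ.
Then ξ < ε extends the chain to ε.
Then ε < τ extends the chain to τ.
With τ < λ: σ < α < ξ < ε < τ < λ.
Then λ < η extends the chain to η.
With η < ρ: σ < α < ξ < ε < τ < λ < η < ρ.
Then ρ < β extends the chain to β.
With β < χ: σ < α < ξ < ε < τ < λ < η < ρ < β < χ.
So χ is larger.

χ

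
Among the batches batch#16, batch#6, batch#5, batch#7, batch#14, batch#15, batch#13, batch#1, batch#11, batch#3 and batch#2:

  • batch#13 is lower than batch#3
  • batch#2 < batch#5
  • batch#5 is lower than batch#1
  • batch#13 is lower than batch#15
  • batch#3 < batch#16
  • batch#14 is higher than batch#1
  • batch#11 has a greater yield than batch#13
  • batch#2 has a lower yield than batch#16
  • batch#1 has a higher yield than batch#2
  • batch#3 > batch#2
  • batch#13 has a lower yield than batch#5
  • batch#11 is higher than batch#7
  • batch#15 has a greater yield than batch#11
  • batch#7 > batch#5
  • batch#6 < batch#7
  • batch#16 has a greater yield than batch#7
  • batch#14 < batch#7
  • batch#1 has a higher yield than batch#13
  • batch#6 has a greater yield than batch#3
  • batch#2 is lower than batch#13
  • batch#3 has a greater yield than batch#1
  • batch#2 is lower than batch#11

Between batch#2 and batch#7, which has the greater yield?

batch#7

Chaining the given relations: batch#2 < batch#13 < batch#5 < batch#1 < batch#3 < batch#6 < batch#7.
So batch#2 < batch#7; batch#7 is the higher of the two.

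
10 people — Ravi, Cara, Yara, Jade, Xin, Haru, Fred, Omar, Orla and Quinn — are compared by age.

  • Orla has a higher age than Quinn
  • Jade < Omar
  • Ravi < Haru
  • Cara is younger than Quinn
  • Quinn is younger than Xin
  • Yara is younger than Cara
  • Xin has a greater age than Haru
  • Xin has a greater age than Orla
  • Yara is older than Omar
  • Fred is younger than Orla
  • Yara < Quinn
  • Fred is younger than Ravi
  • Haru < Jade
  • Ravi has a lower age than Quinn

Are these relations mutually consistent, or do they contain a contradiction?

Every relation is compatible with Fred < Ravi < Haru < Jade < Omar < Yara < Cara < Quinn < Orla < Xin; the set is consistent.

consistent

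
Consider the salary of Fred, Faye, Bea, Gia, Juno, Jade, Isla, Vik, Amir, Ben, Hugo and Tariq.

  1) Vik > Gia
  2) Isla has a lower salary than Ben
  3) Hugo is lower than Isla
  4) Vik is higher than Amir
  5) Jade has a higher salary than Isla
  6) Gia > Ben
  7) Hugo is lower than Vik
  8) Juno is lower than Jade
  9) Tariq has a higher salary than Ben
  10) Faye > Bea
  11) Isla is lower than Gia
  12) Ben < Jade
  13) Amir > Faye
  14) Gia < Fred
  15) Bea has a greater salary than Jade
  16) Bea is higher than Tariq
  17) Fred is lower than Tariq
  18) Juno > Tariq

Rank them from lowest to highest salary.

The consecutive links are each given: Hugo < Isla; Isla < Ben; Ben < Gia; Gia < Fred; Fred < Tariq; Tariq < Juno; Juno < Jade; Jade < Bea; Bea < Faye; Faye < Amir; Amir < Vik.

Hugo < Isla < Ben < Gia < Fred < Tariq < Juno < Jade < Bea < Faye < Amir < Vik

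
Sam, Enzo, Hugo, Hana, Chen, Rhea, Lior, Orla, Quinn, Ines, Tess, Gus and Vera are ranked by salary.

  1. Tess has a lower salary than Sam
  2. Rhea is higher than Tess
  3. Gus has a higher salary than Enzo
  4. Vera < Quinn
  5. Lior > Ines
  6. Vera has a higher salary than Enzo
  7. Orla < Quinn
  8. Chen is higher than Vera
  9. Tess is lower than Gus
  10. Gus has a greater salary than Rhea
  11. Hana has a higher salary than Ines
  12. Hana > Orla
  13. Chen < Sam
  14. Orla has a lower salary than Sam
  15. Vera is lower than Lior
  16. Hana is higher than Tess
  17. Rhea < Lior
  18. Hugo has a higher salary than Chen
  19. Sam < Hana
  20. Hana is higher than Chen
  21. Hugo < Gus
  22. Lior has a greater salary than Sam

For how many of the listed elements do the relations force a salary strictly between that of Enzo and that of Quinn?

1

Chaining upward from Enzo reaches: Vera, Chen, Hugo, Sam, Gus, Lior, Hana.
Chaining downward from Quinn reaches: Vera, Orla.
Strictly between Enzo and Quinn are those in both lists: Vera — 1 element.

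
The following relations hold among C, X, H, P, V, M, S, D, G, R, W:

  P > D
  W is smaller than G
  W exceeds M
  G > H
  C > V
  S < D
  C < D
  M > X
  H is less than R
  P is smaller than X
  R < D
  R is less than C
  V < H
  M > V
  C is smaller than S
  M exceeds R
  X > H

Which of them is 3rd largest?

M

Piecing the relations together gives one ordering: V < H < R < C < S < D < P < X < M < W < G.
Counting 3 from the largest end gives M.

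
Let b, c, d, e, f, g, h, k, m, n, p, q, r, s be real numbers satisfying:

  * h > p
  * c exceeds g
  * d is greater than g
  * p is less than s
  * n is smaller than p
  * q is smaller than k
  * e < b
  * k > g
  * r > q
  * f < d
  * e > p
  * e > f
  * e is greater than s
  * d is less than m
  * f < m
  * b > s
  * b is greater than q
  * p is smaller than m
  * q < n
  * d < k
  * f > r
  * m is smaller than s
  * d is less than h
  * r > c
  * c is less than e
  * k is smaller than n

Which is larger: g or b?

g < c and c < r give g < r.
With r < f: g < c < r < f.
With f < d: g < c < r < f < d.
Then d < k extends the chain to k.
Then k < n extends the chain to n.
With n < p: g < c < r < f < d < k < n < p.
With p < m: g < c < r < f < d < k < n < p < m.
Then m < s extends the chain to s.
With s < e: g < c < r < f < d < k < n < p < m < s < e.
With e < b: g < c < r < f < d < k < n < p < m < s < e < b.
So g < b; b is the larger of the two.

b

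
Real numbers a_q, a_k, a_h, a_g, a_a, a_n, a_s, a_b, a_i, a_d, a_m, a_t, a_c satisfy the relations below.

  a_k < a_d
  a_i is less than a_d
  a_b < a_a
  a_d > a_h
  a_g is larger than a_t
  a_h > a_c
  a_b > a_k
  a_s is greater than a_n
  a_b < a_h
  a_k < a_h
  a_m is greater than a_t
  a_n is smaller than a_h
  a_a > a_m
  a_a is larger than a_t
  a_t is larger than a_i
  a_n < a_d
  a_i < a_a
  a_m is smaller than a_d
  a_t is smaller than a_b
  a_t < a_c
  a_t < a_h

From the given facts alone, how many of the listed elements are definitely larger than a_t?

The elements the relations force above a_t are a_m, a_c, a_b, a_a, a_g, a_h, a_d — no chain reaches any other.
That is 7.

7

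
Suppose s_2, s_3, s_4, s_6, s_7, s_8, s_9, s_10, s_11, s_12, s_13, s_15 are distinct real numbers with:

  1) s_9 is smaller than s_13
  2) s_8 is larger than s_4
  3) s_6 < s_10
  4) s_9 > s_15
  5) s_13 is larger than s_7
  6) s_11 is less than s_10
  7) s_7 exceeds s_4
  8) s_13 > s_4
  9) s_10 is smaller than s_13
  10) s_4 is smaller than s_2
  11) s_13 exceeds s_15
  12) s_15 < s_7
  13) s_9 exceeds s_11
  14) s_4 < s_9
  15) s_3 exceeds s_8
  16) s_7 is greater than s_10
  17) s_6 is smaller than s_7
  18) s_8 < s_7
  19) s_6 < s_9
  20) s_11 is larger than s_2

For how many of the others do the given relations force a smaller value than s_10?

The elements the relations force below s_10 are s_4, s_6, s_2, s_11 — no chain reaches any other.
That is 4.

4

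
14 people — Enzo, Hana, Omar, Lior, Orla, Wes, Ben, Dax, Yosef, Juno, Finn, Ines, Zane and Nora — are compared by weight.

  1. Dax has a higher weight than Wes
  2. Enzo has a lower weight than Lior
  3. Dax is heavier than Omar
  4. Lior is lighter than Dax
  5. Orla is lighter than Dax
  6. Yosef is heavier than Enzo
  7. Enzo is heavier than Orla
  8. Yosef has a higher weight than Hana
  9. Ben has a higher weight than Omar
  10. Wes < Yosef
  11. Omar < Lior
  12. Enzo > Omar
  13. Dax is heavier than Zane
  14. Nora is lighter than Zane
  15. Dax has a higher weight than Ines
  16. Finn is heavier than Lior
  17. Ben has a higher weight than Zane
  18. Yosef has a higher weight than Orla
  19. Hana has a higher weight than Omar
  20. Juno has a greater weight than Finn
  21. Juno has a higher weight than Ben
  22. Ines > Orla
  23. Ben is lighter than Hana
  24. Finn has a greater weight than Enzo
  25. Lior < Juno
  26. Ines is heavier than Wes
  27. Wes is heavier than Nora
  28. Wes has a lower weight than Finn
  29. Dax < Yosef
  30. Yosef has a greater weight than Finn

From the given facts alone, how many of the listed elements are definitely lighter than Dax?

8

The elements the relations force below Dax are Orla, Omar, Nora, Wes, Enzo, Zane, Ines, Lior — no chain reaches any other.
That is 8.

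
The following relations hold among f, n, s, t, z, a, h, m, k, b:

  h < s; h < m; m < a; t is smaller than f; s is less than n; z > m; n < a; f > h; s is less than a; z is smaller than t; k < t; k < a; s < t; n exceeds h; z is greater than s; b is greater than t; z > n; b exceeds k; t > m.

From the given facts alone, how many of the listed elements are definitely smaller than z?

4

The elements the relations force below z are h, m, s, n — no chain reaches any other.
That is 4.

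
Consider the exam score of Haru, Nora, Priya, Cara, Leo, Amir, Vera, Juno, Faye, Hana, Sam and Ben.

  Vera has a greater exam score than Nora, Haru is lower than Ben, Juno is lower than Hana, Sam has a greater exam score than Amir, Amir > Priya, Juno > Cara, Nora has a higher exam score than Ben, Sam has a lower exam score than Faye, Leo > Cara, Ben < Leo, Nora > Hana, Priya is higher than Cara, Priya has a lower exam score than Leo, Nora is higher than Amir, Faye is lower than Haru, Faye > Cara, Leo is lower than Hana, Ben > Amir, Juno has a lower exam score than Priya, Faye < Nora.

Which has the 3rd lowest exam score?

Priya

The consecutive relations fix a unique order: Cara < Juno < Priya < Amir < Sam < Faye < Haru < Ben < Leo < Hana < Nora < Vera.
The 3rd smallest is Priya.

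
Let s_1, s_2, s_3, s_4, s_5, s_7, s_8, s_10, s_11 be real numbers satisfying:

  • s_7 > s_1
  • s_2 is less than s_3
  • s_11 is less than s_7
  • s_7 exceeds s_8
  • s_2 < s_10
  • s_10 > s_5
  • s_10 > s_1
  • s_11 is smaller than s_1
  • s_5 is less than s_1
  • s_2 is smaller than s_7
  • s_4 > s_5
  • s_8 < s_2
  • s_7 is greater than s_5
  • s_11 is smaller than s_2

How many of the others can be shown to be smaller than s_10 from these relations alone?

The elements the relations force below s_10 are s_5, s_8, s_11, s_1, s_2 — no chain reaches any other.
That is 5.

5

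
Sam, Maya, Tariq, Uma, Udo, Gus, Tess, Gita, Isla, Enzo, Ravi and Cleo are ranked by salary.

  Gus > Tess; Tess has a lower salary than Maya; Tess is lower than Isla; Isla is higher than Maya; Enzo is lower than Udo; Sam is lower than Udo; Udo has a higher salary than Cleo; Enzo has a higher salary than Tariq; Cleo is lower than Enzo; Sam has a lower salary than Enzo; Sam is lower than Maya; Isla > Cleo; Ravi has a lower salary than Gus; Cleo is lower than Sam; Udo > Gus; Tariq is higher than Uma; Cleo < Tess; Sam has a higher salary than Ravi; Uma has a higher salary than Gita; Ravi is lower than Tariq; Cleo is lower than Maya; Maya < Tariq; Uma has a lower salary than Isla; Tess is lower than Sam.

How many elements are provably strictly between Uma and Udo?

2

The relations place Uma below Udo. An element lies strictly between them when it is forced above Uma and also forced below Udo.
Above Uma: {Tariq, Enzo, Isla}. Below Udo: {Gita, Cleo, Tess, Ravi, Sam, Maya, Tariq, Gus, Enzo}.
Intersection: {Tariq, Enzo} — 2.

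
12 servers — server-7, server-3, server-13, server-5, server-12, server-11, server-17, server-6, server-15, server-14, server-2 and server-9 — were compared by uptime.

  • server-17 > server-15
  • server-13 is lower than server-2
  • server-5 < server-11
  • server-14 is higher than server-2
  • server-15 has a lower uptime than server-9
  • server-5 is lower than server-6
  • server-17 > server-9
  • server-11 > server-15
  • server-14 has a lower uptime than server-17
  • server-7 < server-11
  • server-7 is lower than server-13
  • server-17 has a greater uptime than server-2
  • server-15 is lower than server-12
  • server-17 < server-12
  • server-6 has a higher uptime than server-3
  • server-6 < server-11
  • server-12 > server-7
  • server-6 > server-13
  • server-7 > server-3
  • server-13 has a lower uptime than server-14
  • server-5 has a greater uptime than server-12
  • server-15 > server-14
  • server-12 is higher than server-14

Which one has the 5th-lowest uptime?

The consecutive relations fix a unique order: server-3 < server-7 < server-13 < server-2 < server-14 < server-15 < server-9 < server-17 < server-12 < server-5 < server-6 < server-11.
The 5th smallest is server-14.

server-14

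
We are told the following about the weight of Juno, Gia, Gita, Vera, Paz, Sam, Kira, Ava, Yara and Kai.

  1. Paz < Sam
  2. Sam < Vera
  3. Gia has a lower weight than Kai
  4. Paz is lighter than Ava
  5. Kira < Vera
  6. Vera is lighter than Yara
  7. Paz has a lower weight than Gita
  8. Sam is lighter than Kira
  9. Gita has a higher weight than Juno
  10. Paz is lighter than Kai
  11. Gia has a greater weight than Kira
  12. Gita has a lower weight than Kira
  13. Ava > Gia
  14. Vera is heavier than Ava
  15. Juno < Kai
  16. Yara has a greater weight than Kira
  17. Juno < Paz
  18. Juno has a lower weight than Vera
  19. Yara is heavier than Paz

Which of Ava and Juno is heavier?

Ava

Juno < Paz and Paz < Gita give Juno < Gita.
Then Gita < Kira extends the chain to Kira.
With Kira < Gia: Juno < Paz < Gita < Kira < Gia.
Then Gia < Ava extends the chain to Ava.
So Juno < Ava; Ava is the heavier of the two.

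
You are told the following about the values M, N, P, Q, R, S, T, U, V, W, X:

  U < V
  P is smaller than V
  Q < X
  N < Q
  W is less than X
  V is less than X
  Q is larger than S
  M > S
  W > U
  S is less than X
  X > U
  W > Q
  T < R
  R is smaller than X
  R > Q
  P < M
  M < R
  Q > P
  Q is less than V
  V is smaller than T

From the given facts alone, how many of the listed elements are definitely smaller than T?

6

The elements the relations force below T are P, N, S, Q, U, V — no chain reaches any other.
That is 6.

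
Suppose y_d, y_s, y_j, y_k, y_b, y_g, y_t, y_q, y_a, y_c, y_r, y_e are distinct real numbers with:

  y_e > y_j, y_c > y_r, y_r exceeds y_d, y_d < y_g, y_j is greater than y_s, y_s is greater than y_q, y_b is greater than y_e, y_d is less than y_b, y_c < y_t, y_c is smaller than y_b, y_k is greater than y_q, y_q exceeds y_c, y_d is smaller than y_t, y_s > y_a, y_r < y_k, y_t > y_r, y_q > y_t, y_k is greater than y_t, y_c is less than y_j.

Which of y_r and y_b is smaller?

y_r

Link the given pairs in sequence: y_r < y_t; y_t < y_q; y_q < y_s; y_s < y_j; y_j < y_e; y_e < y_b.
Chaining these gives y_r < y_t < y_q < y_s < y_j < y_e < y_b.
So y_r < y_b; y_r is the smaller of the two.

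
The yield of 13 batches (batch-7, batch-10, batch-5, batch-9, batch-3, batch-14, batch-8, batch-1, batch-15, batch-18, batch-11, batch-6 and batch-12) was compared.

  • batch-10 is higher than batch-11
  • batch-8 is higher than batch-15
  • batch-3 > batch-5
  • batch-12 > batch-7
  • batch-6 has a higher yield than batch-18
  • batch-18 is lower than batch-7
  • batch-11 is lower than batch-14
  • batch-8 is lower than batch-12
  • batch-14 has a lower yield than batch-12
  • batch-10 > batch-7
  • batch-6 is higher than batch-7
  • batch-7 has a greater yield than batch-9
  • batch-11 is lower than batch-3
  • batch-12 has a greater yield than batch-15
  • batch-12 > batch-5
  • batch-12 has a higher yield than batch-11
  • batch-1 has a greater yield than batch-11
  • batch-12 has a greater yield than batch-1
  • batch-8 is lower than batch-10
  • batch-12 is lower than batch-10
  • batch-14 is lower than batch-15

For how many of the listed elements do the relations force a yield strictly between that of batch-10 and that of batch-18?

Chaining upward from batch-18 reaches: batch-7, batch-12, batch-6.
Chaining downward from batch-10 reaches: batch-5, batch-11, batch-1, batch-9, batch-14, batch-7, batch-15, batch-8, batch-12.
Strictly between batch-18 and batch-10 are those in both lists: batch-7, batch-12 — 2 elements.

2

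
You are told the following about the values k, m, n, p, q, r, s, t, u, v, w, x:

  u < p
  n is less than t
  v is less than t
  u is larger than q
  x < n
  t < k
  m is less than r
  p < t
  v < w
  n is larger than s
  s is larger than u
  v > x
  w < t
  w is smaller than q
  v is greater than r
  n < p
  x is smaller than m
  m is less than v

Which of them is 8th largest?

The consecutive relations fix a unique order: x < m < r < v < w < q < u < s < n < p < t < k.
Counting 8 from the largest end gives w.

w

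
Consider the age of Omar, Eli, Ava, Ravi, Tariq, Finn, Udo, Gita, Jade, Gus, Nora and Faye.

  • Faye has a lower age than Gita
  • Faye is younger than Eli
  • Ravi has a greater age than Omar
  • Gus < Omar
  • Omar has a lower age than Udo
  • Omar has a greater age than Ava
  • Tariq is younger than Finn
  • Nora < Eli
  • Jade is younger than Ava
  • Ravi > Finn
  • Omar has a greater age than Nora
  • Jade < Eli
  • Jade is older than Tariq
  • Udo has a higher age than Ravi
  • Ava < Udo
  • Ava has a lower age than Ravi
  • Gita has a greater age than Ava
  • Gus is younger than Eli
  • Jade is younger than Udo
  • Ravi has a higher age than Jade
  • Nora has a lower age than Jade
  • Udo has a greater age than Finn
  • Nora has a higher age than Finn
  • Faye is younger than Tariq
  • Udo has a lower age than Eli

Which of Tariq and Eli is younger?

Tariq

The relevant relations are Tariq < Finn; Finn < Nora; Nora < Jade; Jade < Ava; Ava < Omar; Omar < Ravi; Ravi < Udo; Udo < Eli.
Together: Tariq < Finn < Nora < Jade < Ava < Omar < Ravi < Udo < Eli.
So Tariq < Eli; Tariq is the younger of the two.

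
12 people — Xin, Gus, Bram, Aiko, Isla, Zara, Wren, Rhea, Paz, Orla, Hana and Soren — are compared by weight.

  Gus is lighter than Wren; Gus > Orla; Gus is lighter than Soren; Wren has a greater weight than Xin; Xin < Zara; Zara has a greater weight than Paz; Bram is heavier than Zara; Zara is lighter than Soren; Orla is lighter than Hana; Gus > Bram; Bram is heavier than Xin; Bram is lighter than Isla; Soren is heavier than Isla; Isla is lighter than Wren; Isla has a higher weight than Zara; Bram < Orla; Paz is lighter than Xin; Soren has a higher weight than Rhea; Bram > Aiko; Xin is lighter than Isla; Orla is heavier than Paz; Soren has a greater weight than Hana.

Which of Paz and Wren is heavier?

Link the given pairs in sequence: Paz < Xin; Xin < Zara; Zara < Bram; Bram < Orla; Orla < Gus; Gus < Wren.
Chaining these gives Paz < Xin < Zara < Bram < Orla < Gus < Wren.
So Paz < Wren; Wren is the heavier of the two.

Wren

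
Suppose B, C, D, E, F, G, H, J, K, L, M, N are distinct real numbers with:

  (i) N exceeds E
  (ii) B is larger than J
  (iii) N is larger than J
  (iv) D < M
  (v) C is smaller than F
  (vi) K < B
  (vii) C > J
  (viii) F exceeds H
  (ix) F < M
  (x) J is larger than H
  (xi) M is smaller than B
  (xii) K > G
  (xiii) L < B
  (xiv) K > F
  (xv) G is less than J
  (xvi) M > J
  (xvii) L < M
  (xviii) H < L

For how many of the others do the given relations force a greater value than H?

From H the given relations immediately reach J, L, F.
From those, C, K, M, N, B — 8 in total.
No other element is forced above H by the given relations, so the count is 8.

8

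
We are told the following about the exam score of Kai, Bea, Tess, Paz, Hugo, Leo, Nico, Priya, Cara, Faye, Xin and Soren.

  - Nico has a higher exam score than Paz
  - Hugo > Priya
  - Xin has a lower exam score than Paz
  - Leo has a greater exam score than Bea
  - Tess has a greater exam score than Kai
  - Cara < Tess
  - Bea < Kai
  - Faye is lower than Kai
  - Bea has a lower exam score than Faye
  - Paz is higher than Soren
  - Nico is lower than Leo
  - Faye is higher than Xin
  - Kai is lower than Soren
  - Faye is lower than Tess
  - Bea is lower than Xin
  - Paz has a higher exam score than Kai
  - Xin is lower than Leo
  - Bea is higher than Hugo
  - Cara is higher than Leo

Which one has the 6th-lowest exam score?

The consecutive relations fix a unique order: Priya < Hugo < Bea < Xin < Faye < Kai < Soren < Paz < Nico < Leo < Cara < Tess.
Counting 6 from the smallest end gives Kai.

Kai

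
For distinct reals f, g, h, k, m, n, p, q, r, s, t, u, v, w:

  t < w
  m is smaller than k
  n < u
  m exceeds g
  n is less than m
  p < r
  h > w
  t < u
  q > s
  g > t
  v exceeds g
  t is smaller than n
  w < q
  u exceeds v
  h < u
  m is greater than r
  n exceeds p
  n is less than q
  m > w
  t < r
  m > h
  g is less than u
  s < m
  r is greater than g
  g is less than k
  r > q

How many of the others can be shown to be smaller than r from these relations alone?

7

The elements the relations force below r are t, p, w, n, s, g, q — no chain reaches any other.
That is 7.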